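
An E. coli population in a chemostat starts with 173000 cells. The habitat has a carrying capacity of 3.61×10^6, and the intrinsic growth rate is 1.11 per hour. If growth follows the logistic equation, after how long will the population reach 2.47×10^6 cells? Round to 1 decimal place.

3.4 hours

A = (K − N₀)/N₀ = (3.61×10^6 − 173000)/173000 = 19.867.
Solve 3.61×10^6/(1 + 19.867·e^(−1.11t)) = 2.47×10^6: 1 + 19.867·e^(−1.11t) = 1.4615, so e^(−1.11t) = 0.0232314.
−1.11·t = ln(0.0232314) = -3.7623, so t = 3.7623/1.11 = 3.3894.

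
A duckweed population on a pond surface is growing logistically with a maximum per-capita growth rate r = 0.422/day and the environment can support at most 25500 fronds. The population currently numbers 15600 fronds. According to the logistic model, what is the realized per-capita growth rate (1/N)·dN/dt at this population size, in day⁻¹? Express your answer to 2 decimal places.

0.16 per day

(1/N)·dN/dt = r(1 − N/K) = 0.422 × (1 − 15600/25500).
= 0.422 × 0.38824 = 0.16384.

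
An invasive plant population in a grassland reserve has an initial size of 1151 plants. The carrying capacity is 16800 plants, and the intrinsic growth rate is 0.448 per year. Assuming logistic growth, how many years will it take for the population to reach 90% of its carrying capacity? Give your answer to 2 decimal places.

A = (K − N₀)/N₀ = (16800 − 1151)/1151 = 13.596.
Solve 16800/(1 + 13.596·e^(−0.448t)) = 15120: 1 + 13.596·e^(−0.448t) = 1.1111, so e^(−0.448t) = 0.00817234.
−0.448·t = ln(0.00817234) = -4.807, so t = 4.807/0.448 = 10.73.

10.73 years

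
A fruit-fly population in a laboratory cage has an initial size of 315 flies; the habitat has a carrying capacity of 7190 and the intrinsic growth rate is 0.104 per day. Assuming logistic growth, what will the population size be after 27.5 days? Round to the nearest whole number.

A = (K − N₀)/N₀ = (7190 − 315)/315 = 21.825.
N(t) = K/(1 + A·e^(−rt)) = 7190/(1 + 21.825×e^(−0.104×27.5)).
e^(−2.86) = 0.057269; denominator = 1 + 21.825×0.057269 = 2.2499.
N = 7190/2.2499 = 3195.68.

3196 flies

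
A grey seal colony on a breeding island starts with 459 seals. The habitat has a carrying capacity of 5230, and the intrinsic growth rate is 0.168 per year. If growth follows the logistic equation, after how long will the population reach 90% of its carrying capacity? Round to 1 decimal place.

27.0 years

A = (K − N₀)/N₀ = (5230 − 459)/459 = 10.394.
Solve 5230/(1 + 10.394·e^(−0.168t)) = 4707: 1 + 10.394·e^(−0.168t) = 1.1111, so e^(−0.168t) = 0.0106896.
−0.168·t = ln(0.0106896) = -4.5385, so t = 4.5385/0.168 = 27.015.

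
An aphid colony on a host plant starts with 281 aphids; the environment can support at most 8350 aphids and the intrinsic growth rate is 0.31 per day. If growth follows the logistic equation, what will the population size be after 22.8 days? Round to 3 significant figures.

A = (K − N₀)/N₀ = (8350 − 281)/281 = 28.715.
N(t) = K/(1 + A·e^(−rt)) = 8350/(1 + 28.715×e^(−0.31×22.8)).
e^(−7.068) = 0.00085194; denominator = 1 + 28.715×0.00085194 = 1.0245.
N = 8350/1.0245 = 8150.61.

8150 aphids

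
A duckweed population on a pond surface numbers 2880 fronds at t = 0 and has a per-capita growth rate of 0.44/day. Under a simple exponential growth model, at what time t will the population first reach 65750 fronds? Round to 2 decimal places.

7.11 days

Set N₀·e^(rt) = 65750: e^(0.44·t) = 65750/2880 = 22.83.
0.44·t = ln(22.83) = 3.1281, so t = 3.1281/0.44 = 7.1092.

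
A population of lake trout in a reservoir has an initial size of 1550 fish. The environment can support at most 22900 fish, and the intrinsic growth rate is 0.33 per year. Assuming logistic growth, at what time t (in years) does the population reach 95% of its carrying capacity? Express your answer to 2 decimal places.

16.87 years

A = (K − N₀)/N₀ = (22900 − 1550)/1550 = 13.774.
Solve 22900/(1 + 13.774·e^(−0.33t)) = 21755: 1 + 13.774·e^(−0.33t) = 1.0526, so e^(−0.33t) = 0.00382103.
−0.33·t = ln(0.00382103) = -5.5672, so t = 5.5672/0.33 = 16.87.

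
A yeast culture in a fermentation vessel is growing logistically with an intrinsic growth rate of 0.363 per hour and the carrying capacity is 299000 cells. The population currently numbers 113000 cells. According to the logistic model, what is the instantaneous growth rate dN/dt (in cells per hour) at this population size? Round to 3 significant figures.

25500 cells per hour

dN/dt = rN(1 − N/K) = 0.363 × 113000 × (1 − 113000/299000).
1 − 113000/299000 = 0.62207; dN/dt = 0.363 × 113000 × 0.62207 = 25517.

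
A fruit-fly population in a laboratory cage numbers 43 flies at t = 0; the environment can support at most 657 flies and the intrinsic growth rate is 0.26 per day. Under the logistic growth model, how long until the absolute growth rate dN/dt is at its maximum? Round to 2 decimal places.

Logistic growth is fastest at N = K/2 = 328.5.
A = (K − N₀)/N₀ = 14.279. Set K/(1 + A·e^(−rt)) = K/2 → A·e^(−rt) = 1.
e^(−0.26t) = 1/14.279 = 0.0700326, so t = ln(14.279)/0.26 = 2.6588/0.26 = 10.226.

10.23 days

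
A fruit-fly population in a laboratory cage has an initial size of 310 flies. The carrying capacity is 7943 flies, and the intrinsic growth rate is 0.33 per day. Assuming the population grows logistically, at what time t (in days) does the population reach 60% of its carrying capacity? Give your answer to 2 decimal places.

10.94 days

A = (K − N₀)/N₀ = (7943 − 310)/310 = 24.623.
Solve 7943/(1 + 24.623·e^(−0.33t)) = 4765.8: 1 + 24.623·e^(−0.33t) = 1.6667, so e^(−0.33t) = 0.0270754.
−0.33·t = ln(0.0270754) = -3.6091, so t = 3.6091/0.33 = 10.937.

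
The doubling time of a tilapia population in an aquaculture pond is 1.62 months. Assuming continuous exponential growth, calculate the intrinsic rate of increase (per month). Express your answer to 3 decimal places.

0.428 per month

r = ln(2)/t_d = 0.6931/1.62 = 0.42787.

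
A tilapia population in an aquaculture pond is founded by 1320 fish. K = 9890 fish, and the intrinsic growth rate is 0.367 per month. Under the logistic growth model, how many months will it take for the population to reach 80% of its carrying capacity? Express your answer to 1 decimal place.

8.9 months

A = (K − N₀)/N₀ = (9890 − 1320)/1320 = 6.4924.
Solve 9890/(1 + 6.4924·e^(−0.367t)) = 7912: 1 + 6.4924·e^(−0.367t) = 1.25, so e^(−0.367t) = 0.0385064.
−0.367·t = ln(0.0385064) = -3.2569, so t = 3.2569/0.367 = 8.8745.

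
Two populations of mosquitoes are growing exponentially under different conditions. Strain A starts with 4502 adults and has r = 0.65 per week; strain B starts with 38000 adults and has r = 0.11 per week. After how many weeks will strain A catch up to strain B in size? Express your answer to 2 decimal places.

Set 4502·e^(0.65t) = 38000·e^(0.11t).
e^((0.65 − 0.11)t) = 38000/4502 → e^(0.54·t) = 8.4407.
0.54·t = ln(8.4407) = 2.1331, so t = 2.1331/0.54 = 3.9501.

3.95 weeks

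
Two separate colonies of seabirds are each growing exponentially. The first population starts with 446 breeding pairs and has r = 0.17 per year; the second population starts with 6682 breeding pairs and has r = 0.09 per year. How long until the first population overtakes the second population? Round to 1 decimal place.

33.8 years

Set 446·e^(0.17t) = 6682·e^(0.09t).
e^((0.17 − 0.09)t) = 6682/446 → e^(0.08·t) = 14.982.
0.08·t = ln(14.982) = 2.7069, so t = 2.7069/0.08 = 33.836.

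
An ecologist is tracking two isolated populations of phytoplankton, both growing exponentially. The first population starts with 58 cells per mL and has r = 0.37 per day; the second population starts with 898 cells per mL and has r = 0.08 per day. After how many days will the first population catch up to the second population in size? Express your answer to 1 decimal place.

Set 58·e^(0.37t) = 898·e^(0.08t).
e^((0.37 − 0.08)t) = 898/58 → e^(0.29·t) = 15.483.
0.29·t = ln(15.483) = 2.7397, so t = 2.7397/0.29 = 9.4473.

9.4 days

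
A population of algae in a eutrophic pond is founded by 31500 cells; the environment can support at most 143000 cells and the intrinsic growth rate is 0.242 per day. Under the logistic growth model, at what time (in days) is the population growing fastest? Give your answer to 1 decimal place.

Logistic growth is fastest at N = K/2 = 71500.
A = (K − N₀)/N₀ = 3.5397. Set K/(1 + A·e^(−rt)) = K/2 → A·e^(−rt) = 1.
e^(−0.242t) = 1/3.5397 = 0.282511, so t = ln(3.5397)/0.242 = 1.264/0.242 = 5.2233.

5.2 days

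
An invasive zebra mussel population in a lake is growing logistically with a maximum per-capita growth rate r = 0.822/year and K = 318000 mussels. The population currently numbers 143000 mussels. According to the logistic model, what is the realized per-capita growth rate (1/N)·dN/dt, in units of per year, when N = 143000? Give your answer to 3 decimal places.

(1/N)·dN/dt = r(1 − N/K) = 0.822 × (1 − 143000/318000).
= 0.822 × 0.55031 = 0.45236.

0.452 per year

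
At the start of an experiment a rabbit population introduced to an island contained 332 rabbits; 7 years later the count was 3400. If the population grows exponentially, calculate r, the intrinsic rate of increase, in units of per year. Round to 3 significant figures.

0.332 per year

From N(t) = N₀·e^(rt): e^(r·7) = 3400/332 = 10.241.
r·7 = ln(10.241) = 2.3264, so r = 2.3264/7 = 0.33234.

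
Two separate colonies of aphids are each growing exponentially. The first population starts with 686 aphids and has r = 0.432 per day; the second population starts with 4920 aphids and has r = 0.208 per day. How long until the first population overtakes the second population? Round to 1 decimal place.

Set 686·e^(0.432t) = 4920·e^(0.208t).
e^((0.432 − 0.208)t) = 4920/686 → e^(0.224·t) = 7.172.
0.224·t = ln(7.172) = 1.9702, so t = 1.9702/0.224 = 8.7955.

8.8 days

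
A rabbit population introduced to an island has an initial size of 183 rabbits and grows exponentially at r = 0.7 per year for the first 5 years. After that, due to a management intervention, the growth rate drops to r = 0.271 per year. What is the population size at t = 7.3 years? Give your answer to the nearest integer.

11303 rabbits

Phase 1: N(5) = 183·e^(0.7×5) = 183·e^3.5 = 6060.13.
Phase 2 runs for 7.3 − 5 = 2.3 years at r = 0.271.
N(7.3) = 6060.13·e^(0.271×2.3) = 6060.13·e^0.6233 = 11302.6.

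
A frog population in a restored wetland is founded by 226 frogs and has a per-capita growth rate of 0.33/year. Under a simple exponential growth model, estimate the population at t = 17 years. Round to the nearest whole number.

N(t) = N₀·e^(rt) = 226 × e^(0.33×17) = 226 × e^5.61.
e^5.61 ≈ 273.14, so N ≈ 226 × 273.14 = 61730.6.

61731 frogs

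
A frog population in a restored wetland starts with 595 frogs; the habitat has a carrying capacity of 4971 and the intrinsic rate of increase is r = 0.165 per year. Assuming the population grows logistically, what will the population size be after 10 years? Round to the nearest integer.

A = (K − N₀)/N₀ = (4971 − 595)/595 = 7.3546.
N(t) = K/(1 + A·e^(−rt)) = 4971/(1 + 7.3546×e^(−0.165×10)).
e^(−1.65) = 0.19205; denominator = 1 + 7.3546×0.19205 = 2.4125.
N = 4971/2.4125 = 2060.56.

2061 frogs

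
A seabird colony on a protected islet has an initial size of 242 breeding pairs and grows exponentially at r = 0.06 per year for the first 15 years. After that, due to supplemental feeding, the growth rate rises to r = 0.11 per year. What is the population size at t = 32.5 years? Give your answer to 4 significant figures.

Phase 1: N(15) = 242·e^(0.06×15) = 242·e^0.9 = 595.224.
Phase 2 runs for 32.5 − 15 = 17.5 years at r = 0.11.
N(32.5) = 595.224·e^(0.11×17.5) = 595.224·e^1.925 = 4080.35.

4080 breeding pairs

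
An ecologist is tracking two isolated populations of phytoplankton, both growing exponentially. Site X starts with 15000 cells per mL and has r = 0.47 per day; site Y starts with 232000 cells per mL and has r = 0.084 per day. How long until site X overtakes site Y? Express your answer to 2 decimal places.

7.10 days

Set 15000·e^(0.47t) = 232000·e^(0.084t).
e^((0.47 − 0.084)t) = 232000/15000 → e^(0.386·t) = 15.467.
0.386·t = ln(15.467) = 2.7387, so t = 2.7387/0.386 = 7.095.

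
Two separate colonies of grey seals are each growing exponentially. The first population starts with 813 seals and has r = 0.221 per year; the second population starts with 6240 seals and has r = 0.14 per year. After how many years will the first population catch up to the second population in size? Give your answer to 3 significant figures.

Set 813·e^(0.221t) = 6240·e^(0.14t).
e^((0.221 − 0.14)t) = 6240/813 → e^(0.081·t) = 7.6753.
0.081·t = ln(7.6753) = 2.038, so t = 2.038/0.081 = 25.161.

25.2 years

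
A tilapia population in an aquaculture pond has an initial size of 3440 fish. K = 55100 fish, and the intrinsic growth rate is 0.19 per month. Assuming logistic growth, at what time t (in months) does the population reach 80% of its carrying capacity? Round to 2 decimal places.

21.56 months

A = (K − N₀)/N₀ = (55100 − 3440)/3440 = 15.017.
Solve 55100/(1 + 15.017·e^(−0.19t)) = 44080: 1 + 15.017·e^(−0.19t) = 1.25, so e^(−0.19t) = 0.0166473.
−0.19·t = ln(0.0166473) = -4.0955, so t = 4.0955/0.19 = 21.555.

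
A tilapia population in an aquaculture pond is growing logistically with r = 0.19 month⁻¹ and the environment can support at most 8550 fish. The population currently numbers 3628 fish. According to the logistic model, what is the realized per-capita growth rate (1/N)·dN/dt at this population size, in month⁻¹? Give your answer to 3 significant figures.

(1/N)·dN/dt = r(1 − N/K) = 0.19 × (1 − 3628/8550).
= 0.19 × 0.57567 = 0.10938.

0.109 per month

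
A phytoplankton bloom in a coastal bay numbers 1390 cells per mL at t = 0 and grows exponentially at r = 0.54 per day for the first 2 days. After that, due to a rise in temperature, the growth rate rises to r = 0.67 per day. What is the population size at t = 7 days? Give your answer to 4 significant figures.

116700 cells per mL

Phase 1: N(2) = 1390·e^(0.54×2) = 1390·e^1.08 = 4093.1.
Phase 2 runs for 7 − 2 = 5 days at r = 0.67.
N(7) = 4093.1·e^(0.67×5) = 4093.1·e^3.35 = 116665.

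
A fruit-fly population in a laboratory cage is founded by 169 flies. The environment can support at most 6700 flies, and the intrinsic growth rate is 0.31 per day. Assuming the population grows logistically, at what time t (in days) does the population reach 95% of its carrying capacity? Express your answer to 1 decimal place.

21.3 days

A = (K − N₀)/N₀ = (6700 − 169)/169 = 38.645.
Solve 6700/(1 + 38.645·e^(−0.31t)) = 6365: 1 + 38.645·e^(−0.31t) = 1.0526, so e^(−0.31t) = 0.00136193.
−0.31·t = ln(0.00136193) = -6.5989, so t = 6.5989/0.31 = 21.287.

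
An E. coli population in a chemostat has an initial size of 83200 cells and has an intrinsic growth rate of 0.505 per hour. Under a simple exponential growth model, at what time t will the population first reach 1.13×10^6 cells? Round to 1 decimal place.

5.2 hours

Set N₀·e^(rt) = 1.13×10^6: e^(0.505·t) = 1.13×10^6/83200 = 13.582.
0.505·t = ln(13.582) = 2.6087, so t = 2.6087/0.505 = 5.1658.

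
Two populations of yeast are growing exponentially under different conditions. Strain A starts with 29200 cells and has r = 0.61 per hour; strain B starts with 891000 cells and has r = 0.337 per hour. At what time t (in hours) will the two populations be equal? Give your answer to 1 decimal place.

Set 29200·e^(0.61t) = 891000·e^(0.337t).
e^((0.61 − 0.337)t) = 891000/29200 → e^(0.273·t) = 30.514.
0.273·t = ln(30.514) = 3.4182, so t = 3.4182/0.273 = 12.521.

12.5 hours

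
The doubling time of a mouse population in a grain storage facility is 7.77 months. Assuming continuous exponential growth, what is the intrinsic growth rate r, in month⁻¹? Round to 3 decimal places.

r = ln(2)/t_d = 0.6931/7.77 = 0.089208.

0.089 per month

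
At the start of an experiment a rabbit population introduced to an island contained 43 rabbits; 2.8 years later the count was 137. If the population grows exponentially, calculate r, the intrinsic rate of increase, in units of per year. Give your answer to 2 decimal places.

0.41 per year

From N(t) = N₀·e^(rt): e^(r·2.8) = 137/43 = 3.186.
r·2.8 = ln(3.186) = 1.1588, so r = 1.1588/2.8 = 0.41385.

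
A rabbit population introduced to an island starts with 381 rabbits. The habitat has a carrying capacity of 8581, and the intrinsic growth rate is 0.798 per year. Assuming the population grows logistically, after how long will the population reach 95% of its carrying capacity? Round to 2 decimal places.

7.54 years

A = (K − N₀)/N₀ = (8581 − 381)/381 = 21.522.
Solve 8581/(1 + 21.522·e^(−0.798t)) = 8151.95: 1 + 21.522·e^(−0.798t) = 1.0526, so e^(−0.798t) = 0.00244544.
−0.798·t = ln(0.00244544) = -6.0135, so t = 6.0135/0.798 = 7.5358.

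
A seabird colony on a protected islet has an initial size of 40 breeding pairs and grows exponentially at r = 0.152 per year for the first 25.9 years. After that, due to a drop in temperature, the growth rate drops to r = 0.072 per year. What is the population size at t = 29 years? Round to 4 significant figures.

2563 breeding pairs

Phase 1: N(25.9) = 40·e^(0.152×25.9) = 40·e^3.937 = 2050.17.
Phase 2 runs for 29 − 25.9 = 3.1 years at r = 0.072.
N(29) = 2050.17·e^(0.072×3.1) = 2050.17·e^0.2232 = 2562.86.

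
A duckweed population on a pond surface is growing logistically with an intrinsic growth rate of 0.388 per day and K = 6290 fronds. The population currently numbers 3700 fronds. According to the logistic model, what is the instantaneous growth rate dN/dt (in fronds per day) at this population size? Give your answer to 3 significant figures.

591 fronds per day

dN/dt = rN(1 − N/K) = 0.388 × 3700 × (1 − 3700/6290).
1 − 3700/6290 = 0.41176; dN/dt = 0.388 × 3700 × 0.41176 = 591.13.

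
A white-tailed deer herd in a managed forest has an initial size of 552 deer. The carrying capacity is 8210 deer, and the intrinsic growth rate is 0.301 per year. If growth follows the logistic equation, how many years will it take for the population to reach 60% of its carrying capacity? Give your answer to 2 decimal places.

10.08 years

A = (K − N₀)/N₀ = (8210 − 552)/552 = 13.873.
Solve 8210/(1 + 13.873·e^(−0.301t)) = 4926: 1 + 13.873·e^(−0.301t) = 1.6667, so e^(−0.301t) = 0.0480543.
−0.301·t = ln(0.0480543) = -3.0354, so t = 3.0354/0.301 = 10.084.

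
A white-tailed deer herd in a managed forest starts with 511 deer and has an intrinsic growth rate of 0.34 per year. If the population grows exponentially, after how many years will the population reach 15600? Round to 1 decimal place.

Set N₀·e^(rt) = 15600: e^(0.34·t) = 15600/511 = 30.528.
0.34·t = ln(30.528) = 3.4187, so t = 3.4187/0.34 = 10.055.

10.1 years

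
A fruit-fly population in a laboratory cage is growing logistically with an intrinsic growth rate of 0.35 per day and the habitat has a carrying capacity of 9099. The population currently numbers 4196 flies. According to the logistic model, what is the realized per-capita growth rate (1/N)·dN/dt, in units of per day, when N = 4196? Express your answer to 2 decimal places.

(1/N)·dN/dt = r(1 − N/K) = 0.35 × (1 − 4196/9099).
= 0.35 × 0.53885 = 0.1886.

0.19 per day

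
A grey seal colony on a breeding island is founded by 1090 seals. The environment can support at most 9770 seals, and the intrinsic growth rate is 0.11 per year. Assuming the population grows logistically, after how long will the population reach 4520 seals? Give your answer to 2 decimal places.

17.50 years

A = (K − N₀)/N₀ = (9770 − 1090)/1090 = 7.9633.
Solve 9770/(1 + 7.9633·e^(−0.11t)) = 4520: 1 + 7.9633·e^(−0.11t) = 2.1615, so e^(−0.11t) = 0.145857.
−0.11·t = ln(0.145857) = -1.9251, so t = 1.9251/0.11 = 17.501.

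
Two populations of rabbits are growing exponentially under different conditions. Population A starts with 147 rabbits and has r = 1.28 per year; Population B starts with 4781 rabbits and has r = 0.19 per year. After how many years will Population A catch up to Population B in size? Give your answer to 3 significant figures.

Set 147·e^(1.28t) = 4781·e^(0.19t).
e^((1.28 − 0.19)t) = 4781/147 → e^(1.09·t) = 32.524.
1.09·t = ln(32.524) = 3.482, so t = 3.482/1.09 = 3.1945.

3.19 years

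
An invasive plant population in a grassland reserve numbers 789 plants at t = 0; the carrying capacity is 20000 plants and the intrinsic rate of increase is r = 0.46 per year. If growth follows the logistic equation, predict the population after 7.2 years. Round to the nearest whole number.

A = (K − N₀)/N₀ = (20000 − 789)/789 = 24.349.
N(t) = K/(1 + A·e^(−rt)) = 20000/(1 + 24.349×e^(−0.46×7.2)).
e^(−3.312) = 0.036443; denominator = 1 + 24.349×0.036443 = 1.8873.
N = 20000/1.8873 = 10596.9.

10597 plants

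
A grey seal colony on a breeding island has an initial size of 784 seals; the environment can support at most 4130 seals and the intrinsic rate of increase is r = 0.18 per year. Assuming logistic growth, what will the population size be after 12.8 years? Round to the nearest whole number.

2896 seals

A = (K − N₀)/N₀ = (4130 − 784)/784 = 4.2679.
N(t) = K/(1 + A·e^(−rt)) = 4130/(1 + 4.2679×e^(−0.18×12.8)).
e^(−2.304) = 0.099859; denominator = 1 + 4.2679×0.099859 = 1.4262.
N = 4130/1.4262 = 2895.84.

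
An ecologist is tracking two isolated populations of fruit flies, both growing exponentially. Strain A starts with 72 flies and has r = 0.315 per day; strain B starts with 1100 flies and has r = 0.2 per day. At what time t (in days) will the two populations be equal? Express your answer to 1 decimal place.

23.7 days

Set 72·e^(0.315t) = 1100·e^(0.2t).
e^((0.315 − 0.2)t) = 1100/72 → e^(0.115·t) = 15.278.
0.115·t = ln(15.278) = 2.7264, so t = 2.7264/0.115 = 23.708.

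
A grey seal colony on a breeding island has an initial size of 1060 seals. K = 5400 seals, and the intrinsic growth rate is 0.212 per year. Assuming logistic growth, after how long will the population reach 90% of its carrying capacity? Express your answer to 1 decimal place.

17.0 years

A = (K − N₀)/N₀ = (5400 − 1060)/1060 = 4.0943.
Solve 5400/(1 + 4.0943·e^(−0.212t)) = 4860: 1 + 4.0943·e^(−0.212t) = 1.1111, so e^(−0.212t) = 0.0271377.
−0.212·t = ln(0.0271377) = -3.6068, so t = 3.6068/0.212 = 17.013.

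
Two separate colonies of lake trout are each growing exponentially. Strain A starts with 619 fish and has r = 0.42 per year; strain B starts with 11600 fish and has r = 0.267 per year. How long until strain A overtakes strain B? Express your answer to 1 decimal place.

19.2 years

Set 619·e^(0.42t) = 11600·e^(0.267t).
e^((0.42 − 0.267)t) = 11600/619 → e^(0.153·t) = 18.74.
0.153·t = ln(18.74) = 2.9307, so t = 2.9307/0.153 = 19.155.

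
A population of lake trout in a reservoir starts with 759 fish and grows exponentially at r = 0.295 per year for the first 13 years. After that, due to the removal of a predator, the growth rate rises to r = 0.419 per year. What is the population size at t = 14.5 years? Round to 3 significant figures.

65900 fish

Phase 1: N(13) = 759·e^(0.295×13) = 759·e^3.835 = 35136.7.
Phase 2 runs for 14.5 − 13 = 1.5 years at r = 0.419.
N(14.5) = 35136.7·e^(0.419×1.5) = 35136.7·e^0.6285 = 65874.2.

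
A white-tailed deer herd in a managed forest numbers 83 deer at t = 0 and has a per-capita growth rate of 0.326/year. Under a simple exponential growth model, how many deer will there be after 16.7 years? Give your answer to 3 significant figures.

N(t) = N₀·e^(rt) = 83 × e^(0.326×16.7) = 83 × e^5.444.
e^5.444 ≈ 231.41, so N ≈ 83 × 231.41 = 19207.2.

19200 deer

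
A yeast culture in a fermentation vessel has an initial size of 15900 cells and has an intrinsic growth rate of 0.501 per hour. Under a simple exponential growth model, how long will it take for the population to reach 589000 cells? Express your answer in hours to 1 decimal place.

7.2 hours

Set N₀·e^(rt) = 589000: e^(0.501·t) = 589000/15900 = 37.044.
0.501·t = ln(37.044) = 3.6121, so t = 3.6121/0.501 = 7.2098.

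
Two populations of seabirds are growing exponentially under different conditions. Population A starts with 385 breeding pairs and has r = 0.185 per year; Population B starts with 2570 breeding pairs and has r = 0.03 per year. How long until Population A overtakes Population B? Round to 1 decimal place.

12.2 years

Set 385·e^(0.185t) = 2570·e^(0.03t).
e^((0.185 − 0.03)t) = 2570/385 → e^(0.155·t) = 6.6753.
0.155·t = ln(6.6753) = 1.8984, so t = 1.8984/0.155 = 12.248.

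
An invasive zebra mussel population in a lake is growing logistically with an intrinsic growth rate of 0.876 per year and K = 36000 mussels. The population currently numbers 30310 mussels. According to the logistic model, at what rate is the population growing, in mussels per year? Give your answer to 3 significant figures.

dN/dt = rN(1 − N/K) = 0.876 × 30310 × (1 − 30310/36000).
1 − 30310/36000 = 0.15806; dN/dt = 0.876 × 30310 × 0.15806 = 4196.6.

4200 mussels per year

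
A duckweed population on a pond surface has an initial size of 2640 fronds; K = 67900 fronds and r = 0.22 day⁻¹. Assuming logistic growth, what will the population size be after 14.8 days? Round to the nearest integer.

A = (K − N₀)/N₀ = (67900 − 2640)/2640 = 24.72.
N(t) = K/(1 + A·e^(−rt)) = 67900/(1 + 24.72×e^(−0.22×14.8)).
e^(−3.256) = 0.038542; denominator = 1 + 24.72×0.038542 = 1.9528.
N = 67900/1.9528 = 34771.4.

34771 fronds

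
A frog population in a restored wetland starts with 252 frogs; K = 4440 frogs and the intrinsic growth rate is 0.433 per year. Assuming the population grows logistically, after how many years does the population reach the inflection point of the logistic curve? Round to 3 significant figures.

Logistic growth is fastest at N = K/2 = 2220.
A = (K − N₀)/N₀ = 16.619. Set K/(1 + A·e^(−rt)) = K/2 → A·e^(−rt) = 1.
e^(−0.433t) = 1/16.619 = 0.0601719, so t = ln(16.619)/0.433 = 2.8105/0.433 = 6.4909.

6.49 years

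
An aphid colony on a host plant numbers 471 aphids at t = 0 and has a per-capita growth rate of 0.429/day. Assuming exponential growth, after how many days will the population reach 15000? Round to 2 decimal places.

Set N₀·e^(rt) = 15000: e^(0.429·t) = 15000/471 = 31.847.
0.429·t = ln(31.847) = 3.4609, so t = 3.4609/0.429 = 8.0675.

8.07 days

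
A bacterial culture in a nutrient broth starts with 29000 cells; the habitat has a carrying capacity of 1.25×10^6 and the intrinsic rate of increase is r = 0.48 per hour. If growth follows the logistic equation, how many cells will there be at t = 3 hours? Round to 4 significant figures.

113900 cells

A = (K − N₀)/N₀ = (1.25×10^6 − 29000)/29000 = 42.103.
N(t) = K/(1 + A·e^(−rt)) = 1.25×10^6/(1 + 42.103×e^(−0.48×3)).
e^(−1.44) = 0.23693; denominator = 1 + 42.103×0.23693 = 10.975.
N = 1.25×10^6/10.975 = 113890.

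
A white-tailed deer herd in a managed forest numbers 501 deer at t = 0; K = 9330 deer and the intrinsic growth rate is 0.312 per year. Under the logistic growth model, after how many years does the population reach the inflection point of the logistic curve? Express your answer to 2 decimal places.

9.20 years

Logistic growth is fastest at N = K/2 = 4665.
A = (K − N₀)/N₀ = 17.623. Set K/(1 + A·e^(−rt)) = K/2 → A·e^(−rt) = 1.
e^(−0.312t) = 1/17.623 = 0.0567448, so t = ln(17.623)/0.312 = 2.8692/0.312 = 9.1961.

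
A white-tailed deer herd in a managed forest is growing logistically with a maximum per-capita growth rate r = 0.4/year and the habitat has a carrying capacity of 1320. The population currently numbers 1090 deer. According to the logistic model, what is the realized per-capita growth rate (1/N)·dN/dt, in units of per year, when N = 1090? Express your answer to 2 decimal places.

(1/N)·dN/dt = r(1 − N/K) = 0.4 × (1 − 1090/1320).
= 0.4 × 0.17424 = 0.069697.

0.07 per year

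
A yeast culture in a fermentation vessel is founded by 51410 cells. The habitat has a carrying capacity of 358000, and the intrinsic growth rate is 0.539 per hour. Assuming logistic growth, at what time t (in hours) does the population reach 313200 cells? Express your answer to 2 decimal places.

A = (K − N₀)/N₀ = (358000 − 51410)/51410 = 5.9636.
Solve 358000/(1 + 5.9636·e^(−0.539t)) = 313200: 1 + 5.9636·e^(−0.539t) = 1.143, so e^(−0.539t) = 0.0239853.
−0.539·t = ln(0.0239853) = -3.7303, so t = 3.7303/0.539 = 6.9208.

6.92 hours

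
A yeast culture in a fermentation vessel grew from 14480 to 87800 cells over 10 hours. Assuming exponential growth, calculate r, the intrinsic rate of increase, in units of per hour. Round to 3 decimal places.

From N(t) = N₀·e^(rt): e^(r·10) = 87800/14480 = 6.0635.
r·10 = ln(6.0635) = 1.8023, so r = 1.8023/10 = 0.18023.

0.180 per hour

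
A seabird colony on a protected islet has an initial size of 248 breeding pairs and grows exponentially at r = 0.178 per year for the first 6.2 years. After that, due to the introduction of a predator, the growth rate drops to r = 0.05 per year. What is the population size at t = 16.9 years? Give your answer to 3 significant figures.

Phase 1: N(6.2) = 248·e^(0.178×6.2) = 248·e^1.104 = 747.72.
Phase 2 runs for 16.9 − 6.2 = 10.7 years at r = 0.05.
N(16.9) = 747.72·e^(0.05×10.7) = 747.72·e^0.535 = 1276.69.

1280 breeding pairs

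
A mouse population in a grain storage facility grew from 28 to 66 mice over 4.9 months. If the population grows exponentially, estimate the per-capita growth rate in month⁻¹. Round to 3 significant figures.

0.175 per month

From N(t) = N₀·e^(rt): e^(r·4.9) = 66/28 = 2.3571.
r·4.9 = ln(2.3571) = 0.85745, so r = 0.85745/4.9 = 0.17499.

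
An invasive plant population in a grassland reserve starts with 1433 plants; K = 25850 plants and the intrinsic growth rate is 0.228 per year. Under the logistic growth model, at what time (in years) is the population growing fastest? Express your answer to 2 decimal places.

Logistic growth is fastest at N = K/2 = 12925.
A = (K − N₀)/N₀ = 17.039. Set K/(1 + A·e^(−rt)) = K/2 → A·e^(−rt) = 1.
e^(−0.228t) = 1/17.039 = 0.0586886, so t = ln(17.039)/0.228 = 2.8355/0.228 = 12.436.

12.44 years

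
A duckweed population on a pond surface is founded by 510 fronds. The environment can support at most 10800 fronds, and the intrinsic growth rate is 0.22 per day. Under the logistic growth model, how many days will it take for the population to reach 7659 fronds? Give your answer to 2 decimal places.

17.71 days

A = (K − N₀)/N₀ = (10800 − 510)/510 = 20.176.
Solve 10800/(1 + 20.176·e^(−0.22t)) = 7659: 1 + 20.176·e^(−0.22t) = 1.4101, so e^(−0.22t) = 0.0203259.
−0.22·t = ln(0.0203259) = -3.8959, so t = 3.8959/0.22 = 17.708.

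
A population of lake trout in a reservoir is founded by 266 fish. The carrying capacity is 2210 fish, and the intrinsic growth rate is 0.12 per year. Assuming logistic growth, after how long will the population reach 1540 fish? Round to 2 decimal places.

A = (K − N₀)/N₀ = (2210 − 266)/266 = 7.3083.
Solve 2210/(1 + 7.3083·e^(−0.12t)) = 1540: 1 + 7.3083·e^(−0.12t) = 1.4351, so e^(−0.12t) = 0.0595305.
−0.12·t = ln(0.0595305) = -2.8213, so t = 2.8213/0.12 = 23.511.

23.51 years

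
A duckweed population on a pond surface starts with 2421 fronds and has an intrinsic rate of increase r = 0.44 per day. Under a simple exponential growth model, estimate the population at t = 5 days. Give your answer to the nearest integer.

21850 fronds

N(t) = N₀·e^(rt) = 2421 × e^(0.44×5) = 2421 × e^2.2.
e^2.2 ≈ 9.025, so N ≈ 2421 × 9.025 = 21849.6.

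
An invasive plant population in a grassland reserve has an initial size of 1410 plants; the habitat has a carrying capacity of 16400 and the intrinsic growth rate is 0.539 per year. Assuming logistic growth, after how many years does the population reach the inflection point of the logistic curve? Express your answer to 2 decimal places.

Logistic growth is fastest at N = K/2 = 8200.
A = (K − N₀)/N₀ = 10.631. Set K/(1 + A·e^(−rt)) = K/2 → A·e^(−rt) = 1.
e^(−0.539t) = 1/10.631 = 0.0940627, so t = ln(10.631)/0.539 = 2.3638/0.539 = 4.3855.

4.39 years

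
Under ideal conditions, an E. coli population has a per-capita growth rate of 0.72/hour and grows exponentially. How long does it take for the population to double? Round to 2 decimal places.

0.96 hours

Doubling time t_d = ln(2)/r = 0.6931/0.72 = 0.9627.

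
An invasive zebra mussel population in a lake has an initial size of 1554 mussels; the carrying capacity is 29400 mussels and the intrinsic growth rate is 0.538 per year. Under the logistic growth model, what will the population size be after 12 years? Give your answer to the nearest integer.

A = (K − N₀)/N₀ = (29400 − 1554)/1554 = 17.919.
N(t) = K/(1 + A·e^(−rt)) = 29400/(1 + 17.919×e^(−0.538×12)).
e^(−6.456) = 0.0015711; denominator = 1 + 17.919×0.0015711 = 1.0282.
N = 29400/1.0282 = 28595.

28595 mussels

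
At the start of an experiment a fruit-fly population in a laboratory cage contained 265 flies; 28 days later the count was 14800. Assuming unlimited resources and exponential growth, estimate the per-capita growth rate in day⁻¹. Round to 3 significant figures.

From N(t) = N₀·e^(rt): e^(r·28) = 14800/265 = 55.849.
r·28 = ln(55.849) = 4.0227, so r = 4.0227/28 = 0.14367.

0.144 per day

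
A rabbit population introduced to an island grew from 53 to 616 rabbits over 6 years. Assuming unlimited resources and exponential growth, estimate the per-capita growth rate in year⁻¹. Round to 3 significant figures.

0.409 per year

From N(t) = N₀·e^(rt): e^(r·6) = 616/53 = 11.623.
r·6 = ln(11.623) = 2.453, so r = 2.453/6 = 0.40883.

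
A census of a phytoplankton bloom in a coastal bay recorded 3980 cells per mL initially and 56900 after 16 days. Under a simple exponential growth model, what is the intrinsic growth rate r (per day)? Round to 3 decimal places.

0.166 per day

From N(t) = N₀·e^(rt): e^(r·16) = 56900/3980 = 14.296.
r·16 = ln(14.296) = 2.66, so r = 2.66/16 = 0.16625.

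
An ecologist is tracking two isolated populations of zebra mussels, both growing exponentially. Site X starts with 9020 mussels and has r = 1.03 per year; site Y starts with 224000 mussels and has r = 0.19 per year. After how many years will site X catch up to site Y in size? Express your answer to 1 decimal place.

3.8 years

Set 9020·e^(1.03t) = 224000·e^(0.19t).
e^((1.03 − 0.19)t) = 224000/9020 → e^(0.84·t) = 24.834.
0.84·t = ln(24.834) = 3.2122, so t = 3.2122/0.84 = 3.824.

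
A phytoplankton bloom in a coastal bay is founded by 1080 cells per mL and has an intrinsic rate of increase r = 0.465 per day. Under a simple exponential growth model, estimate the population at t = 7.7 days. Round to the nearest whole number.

N(t) = N₀·e^(rt) = 1080 × e^(0.465×7.7) = 1080 × e^3.581.
e^3.581 ≈ 35.891, so N ≈ 1080 × 35.891 = 38762.8.

38763 cells per mL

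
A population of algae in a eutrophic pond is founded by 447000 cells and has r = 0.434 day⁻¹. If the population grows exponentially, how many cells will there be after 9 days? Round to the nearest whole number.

22215790 cells

N(t) = N₀·e^(rt) = 447000 × e^(0.434×9) = 447000 × e^3.906.
e^3.906 ≈ 49.7, so N ≈ 447000 × 49.7 = 2.221579×10^7.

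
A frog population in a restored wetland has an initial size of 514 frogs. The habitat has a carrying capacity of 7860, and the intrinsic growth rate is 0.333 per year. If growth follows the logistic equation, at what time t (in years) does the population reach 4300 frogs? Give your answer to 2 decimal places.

A = (K − N₀)/N₀ = (7860 − 514)/514 = 14.292.
Solve 7860/(1 + 14.292·e^(−0.333t)) = 4300: 1 + 14.292·e^(−0.333t) = 1.8279, so e^(−0.333t) = 0.0579287.
−0.333·t = ln(0.0579287) = -2.8485, so t = 2.8485/0.333 = 8.5542.

8.55 years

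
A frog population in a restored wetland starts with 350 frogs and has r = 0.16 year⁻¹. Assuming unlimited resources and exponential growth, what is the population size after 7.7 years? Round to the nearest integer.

N(t) = N₀·e^(rt) = 350 × e^(0.16×7.7) = 350 × e^1.232.
e^1.232 ≈ 3.4281, so N ≈ 350 × 3.4281 = 1199.83.

1200 frogs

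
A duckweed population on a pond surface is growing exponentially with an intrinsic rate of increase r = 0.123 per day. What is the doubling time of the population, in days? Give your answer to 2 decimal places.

5.64 days

Doubling time t_d = ln(2)/r = 0.6931/0.123 = 5.6353.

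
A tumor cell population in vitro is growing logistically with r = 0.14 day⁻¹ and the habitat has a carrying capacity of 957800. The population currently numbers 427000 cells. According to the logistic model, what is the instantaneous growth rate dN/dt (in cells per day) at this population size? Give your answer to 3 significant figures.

33100 cells per day

dN/dt = rN(1 − N/K) = 0.14 × 427000 × (1 − 427000/957800).
1 − 427000/957800 = 0.55419; dN/dt = 0.14 × 427000 × 0.55419 = 33129.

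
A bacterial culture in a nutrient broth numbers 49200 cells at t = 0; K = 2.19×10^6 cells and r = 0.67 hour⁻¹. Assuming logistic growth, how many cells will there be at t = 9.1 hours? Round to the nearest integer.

A = (K − N₀)/N₀ = (2.19×10^6 − 49200)/49200 = 43.512.
N(t) = K/(1 + A·e^(−rt)) = 2.19×10^6/(1 + 43.512×e^(−0.67×9.1)).
e^(−6.097) = 0.0022496; denominator = 1 + 43.512×0.0022496 = 1.0979.
N = 2.19×10^6/1.0979 = 1.994744×10^6.

1994744 cells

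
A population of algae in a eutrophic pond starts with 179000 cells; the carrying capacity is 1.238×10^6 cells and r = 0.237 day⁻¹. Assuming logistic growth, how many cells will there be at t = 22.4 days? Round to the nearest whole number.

1202791 cells

A = (K − N₀)/N₀ = (1.238×10^6 − 179000)/179000 = 5.9162.
N(t) = K/(1 + A·e^(−rt)) = 1.238×10^6/(1 + 5.9162×e^(−0.237×22.4)).
e^(−5.309) = 0.0049479; denominator = 1 + 5.9162×0.0049479 = 1.0293.
N = 1.238×10^6/1.0293 = 1.202791×10^6.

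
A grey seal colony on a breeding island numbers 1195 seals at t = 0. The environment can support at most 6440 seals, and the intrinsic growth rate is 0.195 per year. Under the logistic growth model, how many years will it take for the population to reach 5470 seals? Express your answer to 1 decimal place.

16.5 years

A = (K − N₀)/N₀ = (6440 − 1195)/1195 = 4.3891.
Solve 6440/(1 + 4.3891·e^(−0.195t)) = 5470: 1 + 4.3891·e^(−0.195t) = 1.1773, so e^(−0.195t) = 0.0404024.
−0.195·t = ln(0.0404024) = -3.2089, so t = 3.2089/0.195 = 16.456.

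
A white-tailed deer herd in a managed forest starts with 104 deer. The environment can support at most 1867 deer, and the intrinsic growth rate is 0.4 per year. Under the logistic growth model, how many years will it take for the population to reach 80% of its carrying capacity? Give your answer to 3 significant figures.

10.5 years

A = (K − N₀)/N₀ = (1867 − 104)/104 = 16.952.
Solve 1867/(1 + 16.952·e^(−0.4t)) = 1493.6: 1 + 16.952·e^(−0.4t) = 1.25, so e^(−0.4t) = 0.0147476.
−0.4·t = ln(0.0147476) = -4.2167, so t = 4.2167/0.4 = 10.542.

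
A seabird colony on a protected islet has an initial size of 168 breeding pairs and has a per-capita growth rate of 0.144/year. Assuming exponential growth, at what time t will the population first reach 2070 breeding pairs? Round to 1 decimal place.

17.4 years

Set N₀·e^(rt) = 2070: e^(0.144·t) = 2070/168 = 12.321.
0.144·t = ln(12.321) = 2.5113, so t = 2.5113/0.144 = 17.44.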